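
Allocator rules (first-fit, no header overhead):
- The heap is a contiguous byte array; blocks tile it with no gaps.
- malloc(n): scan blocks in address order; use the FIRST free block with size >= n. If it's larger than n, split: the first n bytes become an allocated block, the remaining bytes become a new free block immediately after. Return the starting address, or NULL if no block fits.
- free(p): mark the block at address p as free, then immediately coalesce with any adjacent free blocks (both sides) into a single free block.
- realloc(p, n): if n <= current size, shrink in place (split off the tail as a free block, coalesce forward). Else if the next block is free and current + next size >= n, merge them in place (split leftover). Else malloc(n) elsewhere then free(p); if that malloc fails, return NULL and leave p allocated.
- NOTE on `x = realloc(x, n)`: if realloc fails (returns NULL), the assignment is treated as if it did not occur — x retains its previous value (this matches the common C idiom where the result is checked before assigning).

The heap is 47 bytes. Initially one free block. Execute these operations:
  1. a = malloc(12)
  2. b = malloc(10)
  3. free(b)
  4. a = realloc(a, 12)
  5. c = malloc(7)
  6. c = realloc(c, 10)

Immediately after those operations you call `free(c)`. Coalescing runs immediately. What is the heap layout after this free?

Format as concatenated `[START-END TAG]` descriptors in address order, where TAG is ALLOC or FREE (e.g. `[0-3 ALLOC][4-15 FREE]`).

Op 1: a = malloc(12) -> a = 0; heap: [0-11 ALLOC][12-46 FREE]
Op 2: b = malloc(10) -> b = 12; heap: [0-11 ALLOC][12-21 ALLOC][22-46 FREE]
Op 3: free(b) -> (freed b); heap: [0-11 ALLOC][12-46 FREE]
Op 4: a = realloc(a, 12) -> a = 0; heap: [0-11 ALLOC][12-46 FREE]
Op 5: c = malloc(7) -> c = 12; heap: [0-11 ALLOC][12-18 ALLOC][19-46 FREE]
Op 6: c = realloc(c, 10) -> c = 12; heap: [0-11 ALLOC][12-21 ALLOC][22-46 FREE]
free(c): c = 12 -> block [12-21 ALLOC]; mark free, coalesce with adjacent free neighbors -> [0-11 ALLOC][12-46 FREE]

Answer: [0-11 ALLOC][12-46 FREE]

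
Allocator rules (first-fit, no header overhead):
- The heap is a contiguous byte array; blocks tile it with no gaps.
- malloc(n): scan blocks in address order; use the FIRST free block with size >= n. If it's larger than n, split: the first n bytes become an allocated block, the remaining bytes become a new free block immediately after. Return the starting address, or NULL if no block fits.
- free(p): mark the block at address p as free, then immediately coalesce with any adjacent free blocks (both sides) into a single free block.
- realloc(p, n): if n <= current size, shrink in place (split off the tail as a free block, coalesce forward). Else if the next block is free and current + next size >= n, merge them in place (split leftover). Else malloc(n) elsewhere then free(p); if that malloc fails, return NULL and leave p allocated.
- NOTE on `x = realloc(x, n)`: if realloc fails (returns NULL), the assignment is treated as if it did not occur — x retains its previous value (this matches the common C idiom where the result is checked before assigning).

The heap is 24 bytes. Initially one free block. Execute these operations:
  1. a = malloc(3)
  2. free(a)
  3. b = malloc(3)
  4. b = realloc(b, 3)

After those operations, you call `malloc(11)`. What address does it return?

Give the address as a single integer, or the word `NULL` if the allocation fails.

Answer: 3

Derivation:
Op 1: a = malloc(3) -> a = 0; heap: [0-2 ALLOC][3-23 FREE]
Op 2: free(a) -> (freed a); heap: [0-23 FREE]
Op 3: b = malloc(3) -> b = 0; heap: [0-2 ALLOC][3-23 FREE]
Op 4: b = realloc(b, 3) -> b = 0; heap: [0-2 ALLOC][3-23 FREE]
malloc(11): first-fit scan over [0-2 ALLOC][3-23 FREE] -> 3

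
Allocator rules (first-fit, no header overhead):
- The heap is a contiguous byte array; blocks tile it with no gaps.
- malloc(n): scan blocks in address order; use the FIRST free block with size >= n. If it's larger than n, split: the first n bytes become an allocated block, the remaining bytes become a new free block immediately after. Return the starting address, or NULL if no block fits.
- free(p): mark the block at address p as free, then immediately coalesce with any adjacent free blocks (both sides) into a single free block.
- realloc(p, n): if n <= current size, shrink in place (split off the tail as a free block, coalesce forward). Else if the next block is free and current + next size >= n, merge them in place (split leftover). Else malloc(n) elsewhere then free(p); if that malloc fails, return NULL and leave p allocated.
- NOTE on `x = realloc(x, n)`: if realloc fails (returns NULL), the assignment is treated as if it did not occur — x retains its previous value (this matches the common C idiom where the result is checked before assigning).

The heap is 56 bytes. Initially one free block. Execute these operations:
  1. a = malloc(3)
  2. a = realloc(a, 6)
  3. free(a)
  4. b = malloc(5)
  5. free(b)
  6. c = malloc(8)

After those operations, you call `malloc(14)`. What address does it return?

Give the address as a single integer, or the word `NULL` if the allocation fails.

Op 1: a = malloc(3) -> a = 0; heap: [0-2 ALLOC][3-55 FREE]
Op 2: a = realloc(a, 6) -> a = 0; heap: [0-5 ALLOC][6-55 FREE]
Op 3: free(a) -> (freed a); heap: [0-55 FREE]
Op 4: b = malloc(5) -> b = 0; heap: [0-4 ALLOC][5-55 FREE]
Op 5: free(b) -> (freed b); heap: [0-55 FREE]
Op 6: c = malloc(8) -> c = 0; heap: [0-7 ALLOC][8-55 FREE]
malloc(14): first-fit scan over [0-7 ALLOC][8-55 FREE] -> 8

Answer: 8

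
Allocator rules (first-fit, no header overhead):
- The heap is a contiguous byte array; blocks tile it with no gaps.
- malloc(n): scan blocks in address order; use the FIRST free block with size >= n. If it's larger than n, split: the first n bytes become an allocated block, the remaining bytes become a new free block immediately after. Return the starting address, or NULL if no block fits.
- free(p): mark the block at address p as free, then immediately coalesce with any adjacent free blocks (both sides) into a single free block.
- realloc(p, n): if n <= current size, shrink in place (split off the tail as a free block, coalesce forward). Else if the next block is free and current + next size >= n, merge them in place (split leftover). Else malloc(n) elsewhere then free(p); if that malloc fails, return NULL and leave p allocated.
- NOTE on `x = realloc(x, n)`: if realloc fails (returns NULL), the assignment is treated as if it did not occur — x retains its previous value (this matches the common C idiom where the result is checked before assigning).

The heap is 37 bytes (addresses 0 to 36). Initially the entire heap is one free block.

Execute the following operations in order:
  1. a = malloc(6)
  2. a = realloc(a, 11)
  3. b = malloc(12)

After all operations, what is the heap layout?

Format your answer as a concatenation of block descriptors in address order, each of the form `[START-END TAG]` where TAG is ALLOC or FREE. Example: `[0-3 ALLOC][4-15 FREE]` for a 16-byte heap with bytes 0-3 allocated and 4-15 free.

Answer: [0-10 ALLOC][11-22 ALLOC][23-36 FREE]

Derivation:
Op 1: a = malloc(6) -> a = 0; heap: [0-5 ALLOC][6-36 FREE]
Op 2: a = realloc(a, 11) -> a = 0; heap: [0-10 ALLOC][11-36 FREE]
Op 3: b = malloc(12) -> b = 11; heap: [0-10 ALLOC][11-22 ALLOC][23-36 FREE]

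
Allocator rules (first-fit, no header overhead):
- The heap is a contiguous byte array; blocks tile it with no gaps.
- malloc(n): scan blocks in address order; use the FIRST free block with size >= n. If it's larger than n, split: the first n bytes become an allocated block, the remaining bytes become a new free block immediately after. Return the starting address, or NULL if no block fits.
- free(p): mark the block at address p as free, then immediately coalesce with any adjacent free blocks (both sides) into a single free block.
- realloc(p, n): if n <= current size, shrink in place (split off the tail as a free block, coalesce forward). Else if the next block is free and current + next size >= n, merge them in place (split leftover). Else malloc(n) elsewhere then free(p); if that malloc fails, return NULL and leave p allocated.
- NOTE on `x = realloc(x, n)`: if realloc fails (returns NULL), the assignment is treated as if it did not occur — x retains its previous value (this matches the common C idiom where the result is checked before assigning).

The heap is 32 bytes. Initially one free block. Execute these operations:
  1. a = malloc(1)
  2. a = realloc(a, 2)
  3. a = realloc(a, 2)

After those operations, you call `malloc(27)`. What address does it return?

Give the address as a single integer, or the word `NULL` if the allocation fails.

Op 1: a = malloc(1) -> a = 0; heap: [0-0 ALLOC][1-31 FREE]
Op 2: a = realloc(a, 2) -> a = 0; heap: [0-1 ALLOC][2-31 FREE]
Op 3: a = realloc(a, 2) -> a = 0; heap: [0-1 ALLOC][2-31 FREE]
malloc(27): first-fit scan over [0-1 ALLOC][2-31 FREE] -> 2

Answer: 2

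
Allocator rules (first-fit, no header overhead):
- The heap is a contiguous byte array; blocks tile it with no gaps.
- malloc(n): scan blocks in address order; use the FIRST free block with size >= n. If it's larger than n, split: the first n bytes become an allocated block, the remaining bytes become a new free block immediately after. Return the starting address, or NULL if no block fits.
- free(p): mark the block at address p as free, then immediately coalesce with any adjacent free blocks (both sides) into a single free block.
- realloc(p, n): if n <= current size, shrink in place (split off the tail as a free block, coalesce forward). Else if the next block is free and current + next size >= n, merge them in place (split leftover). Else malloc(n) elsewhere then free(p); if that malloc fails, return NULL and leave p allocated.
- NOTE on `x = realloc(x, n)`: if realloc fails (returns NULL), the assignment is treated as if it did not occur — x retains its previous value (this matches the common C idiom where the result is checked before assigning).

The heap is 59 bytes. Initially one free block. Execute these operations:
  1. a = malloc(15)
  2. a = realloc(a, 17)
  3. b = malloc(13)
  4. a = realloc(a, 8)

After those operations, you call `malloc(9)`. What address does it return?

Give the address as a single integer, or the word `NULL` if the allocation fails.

Op 1: a = malloc(15) -> a = 0; heap: [0-14 ALLOC][15-58 FREE]
Op 2: a = realloc(a, 17) -> a = 0; heap: [0-16 ALLOC][17-58 FREE]
Op 3: b = malloc(13) -> b = 17; heap: [0-16 ALLOC][17-29 ALLOC][30-58 FREE]
Op 4: a = realloc(a, 8) -> a = 0; heap: [0-7 ALLOC][8-16 FREE][17-29 ALLOC][30-58 FREE]
malloc(9): first-fit scan over [0-7 ALLOC][8-16 FREE][17-29 ALLOC][30-58 FREE] -> 8

Answer: 8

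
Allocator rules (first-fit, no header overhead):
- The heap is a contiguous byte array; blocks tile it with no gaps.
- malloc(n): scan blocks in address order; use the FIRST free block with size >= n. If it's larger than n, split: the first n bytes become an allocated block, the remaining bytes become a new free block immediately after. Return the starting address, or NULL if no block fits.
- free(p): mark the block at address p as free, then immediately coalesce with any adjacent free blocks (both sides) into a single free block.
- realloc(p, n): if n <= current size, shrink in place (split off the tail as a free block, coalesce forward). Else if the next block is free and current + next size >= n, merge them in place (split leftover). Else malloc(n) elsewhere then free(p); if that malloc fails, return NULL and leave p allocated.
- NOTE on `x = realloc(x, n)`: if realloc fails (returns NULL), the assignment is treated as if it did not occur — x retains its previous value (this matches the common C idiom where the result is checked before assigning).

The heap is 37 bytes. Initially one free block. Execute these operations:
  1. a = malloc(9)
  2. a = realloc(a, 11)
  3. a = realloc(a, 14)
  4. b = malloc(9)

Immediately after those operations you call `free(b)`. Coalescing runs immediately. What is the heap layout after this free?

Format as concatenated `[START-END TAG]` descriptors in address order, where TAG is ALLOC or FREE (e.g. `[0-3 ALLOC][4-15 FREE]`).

Op 1: a = malloc(9) -> a = 0; heap: [0-8 ALLOC][9-36 FREE]
Op 2: a = realloc(a, 11) -> a = 0; heap: [0-10 ALLOC][11-36 FREE]
Op 3: a = realloc(a, 14) -> a = 0; heap: [0-13 ALLOC][14-36 FREE]
Op 4: b = malloc(9) -> b = 14; heap: [0-13 ALLOC][14-22 ALLOC][23-36 FREE]
free(b): b = 14 -> block [14-22 ALLOC]; mark free, coalesce with adjacent free neighbors -> [0-13 ALLOC][14-36 FREE]

Answer: [0-13 ALLOC][14-36 FREE]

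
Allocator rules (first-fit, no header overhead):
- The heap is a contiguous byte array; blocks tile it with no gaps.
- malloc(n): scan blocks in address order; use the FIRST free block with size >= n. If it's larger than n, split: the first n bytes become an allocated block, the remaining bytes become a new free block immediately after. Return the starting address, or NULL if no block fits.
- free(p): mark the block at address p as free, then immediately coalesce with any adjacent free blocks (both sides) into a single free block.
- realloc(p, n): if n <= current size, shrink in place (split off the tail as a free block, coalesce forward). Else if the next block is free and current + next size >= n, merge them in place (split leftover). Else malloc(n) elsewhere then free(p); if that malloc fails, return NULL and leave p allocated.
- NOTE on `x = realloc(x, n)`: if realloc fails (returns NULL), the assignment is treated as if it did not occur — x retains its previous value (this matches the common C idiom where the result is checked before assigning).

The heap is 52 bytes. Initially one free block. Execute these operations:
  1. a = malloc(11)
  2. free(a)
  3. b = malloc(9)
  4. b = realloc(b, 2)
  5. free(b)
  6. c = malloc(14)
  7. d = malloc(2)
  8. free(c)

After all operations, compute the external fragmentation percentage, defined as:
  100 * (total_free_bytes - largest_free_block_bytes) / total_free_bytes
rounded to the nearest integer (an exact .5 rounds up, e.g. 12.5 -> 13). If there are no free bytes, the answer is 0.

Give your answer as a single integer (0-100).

Answer: 28

Derivation:
Op 1: a = malloc(11) -> a = 0; heap: [0-10 ALLOC][11-51 FREE]
Op 2: free(a) -> (freed a); heap: [0-51 FREE]
Op 3: b = malloc(9) -> b = 0; heap: [0-8 ALLOC][9-51 FREE]
Op 4: b = realloc(b, 2) -> b = 0; heap: [0-1 ALLOC][2-51 FREE]
Op 5: free(b) -> (freed b); heap: [0-51 FREE]
Op 6: c = malloc(14) -> c = 0; heap: [0-13 ALLOC][14-51 FREE]
Op 7: d = malloc(2) -> d = 14; heap: [0-13 ALLOC][14-15 ALLOC][16-51 FREE]
Op 8: free(c) -> (freed c); heap: [0-13 FREE][14-15 ALLOC][16-51 FREE]
Free blocks: [14 36] total_free=50 largest=36 -> 100*(50-36)/50 = 1400/50 = 28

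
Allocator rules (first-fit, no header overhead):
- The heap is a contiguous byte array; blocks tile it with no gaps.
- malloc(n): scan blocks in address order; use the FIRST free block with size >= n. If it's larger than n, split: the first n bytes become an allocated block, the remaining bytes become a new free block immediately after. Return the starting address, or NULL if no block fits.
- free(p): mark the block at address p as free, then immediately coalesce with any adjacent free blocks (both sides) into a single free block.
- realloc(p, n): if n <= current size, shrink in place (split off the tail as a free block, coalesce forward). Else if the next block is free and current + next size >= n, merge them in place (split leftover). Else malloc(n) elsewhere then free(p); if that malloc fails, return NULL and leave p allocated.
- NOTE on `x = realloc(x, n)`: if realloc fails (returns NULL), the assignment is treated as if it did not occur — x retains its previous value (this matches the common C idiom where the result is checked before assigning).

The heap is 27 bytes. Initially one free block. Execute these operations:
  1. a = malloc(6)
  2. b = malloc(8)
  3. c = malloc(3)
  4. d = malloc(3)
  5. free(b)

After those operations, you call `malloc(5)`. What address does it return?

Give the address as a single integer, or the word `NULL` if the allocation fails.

Op 1: a = malloc(6) -> a = 0; heap: [0-5 ALLOC][6-26 FREE]
Op 2: b = malloc(8) -> b = 6; heap: [0-5 ALLOC][6-13 ALLOC][14-26 FREE]
Op 3: c = malloc(3) -> c = 14; heap: [0-5 ALLOC][6-13 ALLOC][14-16 ALLOC][17-26 FREE]
Op 4: d = malloc(3) -> d = 17; heap: [0-5 ALLOC][6-13 ALLOC][14-16 ALLOC][17-19 ALLOC][20-26 FREE]
Op 5: free(b) -> (freed b); heap: [0-5 ALLOC][6-13 FREE][14-16 ALLOC][17-19 ALLOC][20-26 FREE]
malloc(5): first-fit scan over [0-5 ALLOC][6-13 FREE][14-16 ALLOC][17-19 ALLOC][20-26 FREE] -> 6

Answer: 6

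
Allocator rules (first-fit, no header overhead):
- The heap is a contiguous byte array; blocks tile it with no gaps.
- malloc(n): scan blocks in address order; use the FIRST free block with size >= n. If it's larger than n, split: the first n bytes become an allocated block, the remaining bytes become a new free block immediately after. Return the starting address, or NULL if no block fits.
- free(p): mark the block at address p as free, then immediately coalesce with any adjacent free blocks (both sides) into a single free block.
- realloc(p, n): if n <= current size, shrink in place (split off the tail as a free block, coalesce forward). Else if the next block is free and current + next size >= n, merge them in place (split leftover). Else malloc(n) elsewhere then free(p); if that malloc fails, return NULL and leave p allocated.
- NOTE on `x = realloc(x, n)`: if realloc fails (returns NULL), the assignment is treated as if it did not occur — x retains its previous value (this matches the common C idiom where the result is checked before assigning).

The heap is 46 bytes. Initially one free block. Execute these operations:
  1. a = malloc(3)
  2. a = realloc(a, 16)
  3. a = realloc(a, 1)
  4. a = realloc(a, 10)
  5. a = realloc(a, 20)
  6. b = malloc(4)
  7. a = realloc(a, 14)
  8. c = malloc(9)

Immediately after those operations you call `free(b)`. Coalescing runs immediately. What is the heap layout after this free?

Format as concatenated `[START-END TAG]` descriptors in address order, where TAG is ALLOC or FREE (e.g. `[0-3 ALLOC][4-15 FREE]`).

Answer: [0-13 ALLOC][14-23 FREE][24-32 ALLOC][33-45 FREE]

Derivation:
Op 1: a = malloc(3) -> a = 0; heap: [0-2 ALLOC][3-45 FREE]
Op 2: a = realloc(a, 16) -> a = 0; heap: [0-15 ALLOC][16-45 FREE]
Op 3: a = realloc(a, 1) -> a = 0; heap: [0-0 ALLOC][1-45 FREE]
Op 4: a = realloc(a, 10) -> a = 0; heap: [0-9 ALLOC][10-45 FREE]
Op 5: a = realloc(a, 20) -> a = 0; heap: [0-19 ALLOC][20-45 FREE]
Op 6: b = malloc(4) -> b = 20; heap: [0-19 ALLOC][20-23 ALLOC][24-45 FREE]
Op 7: a = realloc(a, 14) -> a = 0; heap: [0-13 ALLOC][14-19 FREE][20-23 ALLOC][24-45 FREE]
Op 8: c = malloc(9) -> c = 24; heap: [0-13 ALLOC][14-19 FREE][20-23 ALLOC][24-32 ALLOC][33-45 FREE]
free(b): b = 20 -> block [20-23 ALLOC]; mark free, coalesce with adjacent free neighbors -> [0-13 ALLOC][14-23 FREE][24-32 ALLOC][33-45 FREE]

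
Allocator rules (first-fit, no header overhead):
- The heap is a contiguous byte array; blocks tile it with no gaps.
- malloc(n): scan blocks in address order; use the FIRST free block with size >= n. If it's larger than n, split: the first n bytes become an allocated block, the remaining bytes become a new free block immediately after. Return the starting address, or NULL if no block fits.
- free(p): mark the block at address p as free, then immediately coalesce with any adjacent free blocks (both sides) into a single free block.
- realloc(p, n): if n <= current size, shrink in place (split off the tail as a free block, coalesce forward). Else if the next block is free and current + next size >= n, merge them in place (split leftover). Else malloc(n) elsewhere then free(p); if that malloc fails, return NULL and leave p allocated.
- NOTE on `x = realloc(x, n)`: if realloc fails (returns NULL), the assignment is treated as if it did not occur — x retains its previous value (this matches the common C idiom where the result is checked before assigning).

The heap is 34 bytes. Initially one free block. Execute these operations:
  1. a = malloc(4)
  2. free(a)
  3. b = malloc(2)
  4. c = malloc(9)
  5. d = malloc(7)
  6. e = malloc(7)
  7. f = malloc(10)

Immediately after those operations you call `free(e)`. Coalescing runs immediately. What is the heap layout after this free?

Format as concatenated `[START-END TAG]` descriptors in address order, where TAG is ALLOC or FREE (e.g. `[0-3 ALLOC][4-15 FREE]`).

Answer: [0-1 ALLOC][2-10 ALLOC][11-17 ALLOC][18-33 FREE]

Derivation:
Op 1: a = malloc(4) -> a = 0; heap: [0-3 ALLOC][4-33 FREE]
Op 2: free(a) -> (freed a); heap: [0-33 FREE]
Op 3: b = malloc(2) -> b = 0; heap: [0-1 ALLOC][2-33 FREE]
Op 4: c = malloc(9) -> c = 2; heap: [0-1 ALLOC][2-10 ALLOC][11-33 FREE]
Op 5: d = malloc(7) -> d = 11; heap: [0-1 ALLOC][2-10 ALLOC][11-17 ALLOC][18-33 FREE]
Op 6: e = malloc(7) -> e = 18; heap: [0-1 ALLOC][2-10 ALLOC][11-17 ALLOC][18-24 ALLOC][25-33 FREE]
Op 7: f = malloc(10) -> f = NULL; heap: [0-1 ALLOC][2-10 ALLOC][11-17 ALLOC][18-24 ALLOC][25-33 FREE]
free(e): e = 18 -> block [18-24 ALLOC]; mark free, coalesce with adjacent free neighbors -> [0-1 ALLOC][2-10 ALLOC][11-17 ALLOC][18-33 FREE]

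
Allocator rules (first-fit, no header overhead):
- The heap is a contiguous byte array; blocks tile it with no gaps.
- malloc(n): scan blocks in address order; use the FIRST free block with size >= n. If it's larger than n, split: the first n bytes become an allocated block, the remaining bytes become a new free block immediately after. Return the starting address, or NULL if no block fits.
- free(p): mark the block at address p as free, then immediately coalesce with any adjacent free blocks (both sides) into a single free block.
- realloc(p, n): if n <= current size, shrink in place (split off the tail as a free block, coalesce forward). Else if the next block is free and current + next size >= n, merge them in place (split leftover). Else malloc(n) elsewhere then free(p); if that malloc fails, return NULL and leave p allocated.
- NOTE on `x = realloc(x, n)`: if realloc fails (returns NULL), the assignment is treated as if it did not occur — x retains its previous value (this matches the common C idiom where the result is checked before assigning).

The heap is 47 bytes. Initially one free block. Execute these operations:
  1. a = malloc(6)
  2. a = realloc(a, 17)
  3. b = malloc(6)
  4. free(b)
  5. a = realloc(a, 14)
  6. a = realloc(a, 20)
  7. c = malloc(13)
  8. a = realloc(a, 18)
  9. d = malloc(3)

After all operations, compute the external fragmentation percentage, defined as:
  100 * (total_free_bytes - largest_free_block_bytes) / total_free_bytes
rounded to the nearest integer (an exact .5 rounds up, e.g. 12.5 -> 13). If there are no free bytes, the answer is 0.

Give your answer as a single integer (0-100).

Op 1: a = malloc(6) -> a = 0; heap: [0-5 ALLOC][6-46 FREE]
Op 2: a = realloc(a, 17) -> a = 0; heap: [0-16 ALLOC][17-46 FREE]
Op 3: b = malloc(6) -> b = 17; heap: [0-16 ALLOC][17-22 ALLOC][23-46 FREE]
Op 4: free(b) -> (freed b); heap: [0-16 ALLOC][17-46 FREE]
Op 5: a = realloc(a, 14) -> a = 0; heap: [0-13 ALLOC][14-46 FREE]
Op 6: a = realloc(a, 20) -> a = 0; heap: [0-19 ALLOC][20-46 FREE]
Op 7: c = malloc(13) -> c = 20; heap: [0-19 ALLOC][20-32 ALLOC][33-46 FREE]
Op 8: a = realloc(a, 18) -> a = 0; heap: [0-17 ALLOC][18-19 FREE][20-32 ALLOC][33-46 FREE]
Op 9: d = malloc(3) -> d = 33; heap: [0-17 ALLOC][18-19 FREE][20-32 ALLOC][33-35 ALLOC][36-46 FREE]
Free blocks: [2 11] total_free=13 largest=11 -> 100*(13-11)/13 = 200/13 ≈ 15.385 -> rounds to 15

Answer: 15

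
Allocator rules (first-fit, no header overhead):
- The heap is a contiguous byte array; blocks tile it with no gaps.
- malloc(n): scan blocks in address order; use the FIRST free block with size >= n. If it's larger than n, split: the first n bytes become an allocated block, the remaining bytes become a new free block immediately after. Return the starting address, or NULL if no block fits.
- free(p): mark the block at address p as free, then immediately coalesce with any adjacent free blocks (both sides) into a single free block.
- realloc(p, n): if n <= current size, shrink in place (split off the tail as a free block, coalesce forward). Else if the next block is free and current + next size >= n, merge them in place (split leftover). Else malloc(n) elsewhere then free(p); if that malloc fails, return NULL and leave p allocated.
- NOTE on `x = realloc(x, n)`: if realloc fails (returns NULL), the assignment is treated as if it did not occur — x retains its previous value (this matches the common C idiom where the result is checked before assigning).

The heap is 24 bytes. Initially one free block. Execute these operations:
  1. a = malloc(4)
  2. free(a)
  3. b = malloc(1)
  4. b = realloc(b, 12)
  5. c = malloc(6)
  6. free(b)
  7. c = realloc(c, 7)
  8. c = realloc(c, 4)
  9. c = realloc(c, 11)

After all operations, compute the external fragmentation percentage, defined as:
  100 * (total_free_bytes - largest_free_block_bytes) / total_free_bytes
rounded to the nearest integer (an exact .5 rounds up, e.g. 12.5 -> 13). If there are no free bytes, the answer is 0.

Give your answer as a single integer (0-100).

Answer: 8

Derivation:
Op 1: a = malloc(4) -> a = 0; heap: [0-3 ALLOC][4-23 FREE]
Op 2: free(a) -> (freed a); heap: [0-23 FREE]
Op 3: b = malloc(1) -> b = 0; heap: [0-0 ALLOC][1-23 FREE]
Op 4: b = realloc(b, 12) -> b = 0; heap: [0-11 ALLOC][12-23 FREE]
Op 5: c = malloc(6) -> c = 12; heap: [0-11 ALLOC][12-17 ALLOC][18-23 FREE]
Op 6: free(b) -> (freed b); heap: [0-11 FREE][12-17 ALLOC][18-23 FREE]
Op 7: c = realloc(c, 7) -> c = 12; heap: [0-11 FREE][12-18 ALLOC][19-23 FREE]
Op 8: c = realloc(c, 4) -> c = 12; heap: [0-11 FREE][12-15 ALLOC][16-23 FREE]
Op 9: c = realloc(c, 11) -> c = 12; heap: [0-11 FREE][12-22 ALLOC][23-23 FREE]
Free blocks: [12 1] total_free=13 largest=12 -> 100*(13-12)/13 = 100/13 ≈ 7.692 -> rounds to 8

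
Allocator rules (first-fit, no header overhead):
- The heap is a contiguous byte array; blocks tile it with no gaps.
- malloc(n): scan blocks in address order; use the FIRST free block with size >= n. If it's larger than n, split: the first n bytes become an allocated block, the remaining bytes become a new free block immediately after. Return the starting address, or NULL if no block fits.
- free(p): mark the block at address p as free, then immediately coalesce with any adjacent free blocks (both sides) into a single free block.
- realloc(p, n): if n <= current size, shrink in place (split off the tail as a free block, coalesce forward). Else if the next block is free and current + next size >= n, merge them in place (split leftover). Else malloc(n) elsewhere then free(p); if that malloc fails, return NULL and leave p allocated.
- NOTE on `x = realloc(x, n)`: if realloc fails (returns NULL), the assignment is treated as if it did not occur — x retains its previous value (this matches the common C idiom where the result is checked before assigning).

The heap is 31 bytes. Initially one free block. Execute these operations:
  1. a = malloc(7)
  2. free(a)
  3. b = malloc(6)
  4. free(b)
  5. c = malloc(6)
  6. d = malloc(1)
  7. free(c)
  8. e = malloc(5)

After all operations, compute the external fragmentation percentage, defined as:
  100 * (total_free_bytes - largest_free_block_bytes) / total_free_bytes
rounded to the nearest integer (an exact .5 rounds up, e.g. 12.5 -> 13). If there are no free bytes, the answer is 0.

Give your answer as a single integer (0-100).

Op 1: a = malloc(7) -> a = 0; heap: [0-6 ALLOC][7-30 FREE]
Op 2: free(a) -> (freed a); heap: [0-30 FREE]
Op 3: b = malloc(6) -> b = 0; heap: [0-5 ALLOC][6-30 FREE]
Op 4: free(b) -> (freed b); heap: [0-30 FREE]
Op 5: c = malloc(6) -> c = 0; heap: [0-5 ALLOC][6-30 FREE]
Op 6: d = malloc(1) -> d = 6; heap: [0-5 ALLOC][6-6 ALLOC][7-30 FREE]
Op 7: free(c) -> (freed c); heap: [0-5 FREE][6-6 ALLOC][7-30 FREE]
Op 8: e = malloc(5) -> e = 0; heap: [0-4 ALLOC][5-5 FREE][6-6 ALLOC][7-30 FREE]
Free blocks: [1 24] total_free=25 largest=24 -> 100*(25-24)/25 = 100/25 = 4

Answer: 4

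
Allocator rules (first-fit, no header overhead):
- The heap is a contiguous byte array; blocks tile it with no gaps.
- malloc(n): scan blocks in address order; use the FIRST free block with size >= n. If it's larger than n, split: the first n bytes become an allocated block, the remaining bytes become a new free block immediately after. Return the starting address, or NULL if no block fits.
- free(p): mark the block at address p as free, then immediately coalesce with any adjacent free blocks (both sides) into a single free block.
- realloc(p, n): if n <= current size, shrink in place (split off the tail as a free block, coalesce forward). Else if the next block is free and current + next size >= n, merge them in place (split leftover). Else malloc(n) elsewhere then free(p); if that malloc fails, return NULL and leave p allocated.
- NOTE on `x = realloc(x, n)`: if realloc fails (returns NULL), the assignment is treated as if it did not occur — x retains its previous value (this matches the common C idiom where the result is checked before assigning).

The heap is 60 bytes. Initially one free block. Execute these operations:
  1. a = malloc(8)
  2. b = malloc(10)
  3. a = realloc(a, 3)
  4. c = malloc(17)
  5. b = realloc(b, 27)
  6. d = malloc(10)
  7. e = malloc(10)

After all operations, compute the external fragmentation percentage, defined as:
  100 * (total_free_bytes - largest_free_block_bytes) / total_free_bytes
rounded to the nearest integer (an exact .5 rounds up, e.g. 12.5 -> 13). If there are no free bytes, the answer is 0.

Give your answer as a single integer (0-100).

Answer: 50

Derivation:
Op 1: a = malloc(8) -> a = 0; heap: [0-7 ALLOC][8-59 FREE]
Op 2: b = malloc(10) -> b = 8; heap: [0-7 ALLOC][8-17 ALLOC][18-59 FREE]
Op 3: a = realloc(a, 3) -> a = 0; heap: [0-2 ALLOC][3-7 FREE][8-17 ALLOC][18-59 FREE]
Op 4: c = malloc(17) -> c = 18; heap: [0-2 ALLOC][3-7 FREE][8-17 ALLOC][18-34 ALLOC][35-59 FREE]
Op 5: b = realloc(b, 27) -> NULL (b unchanged); heap: [0-2 ALLOC][3-7 FREE][8-17 ALLOC][18-34 ALLOC][35-59 FREE]
Op 6: d = malloc(10) -> d = 35; heap: [0-2 ALLOC][3-7 FREE][8-17 ALLOC][18-34 ALLOC][35-44 ALLOC][45-59 FREE]
Op 7: e = malloc(10) -> e = 45; heap: [0-2 ALLOC][3-7 FREE][8-17 ALLOC][18-34 ALLOC][35-44 ALLOC][45-54 ALLOC][55-59 FREE]
Free blocks: [5 5] total_free=10 largest=5 -> 100*(10-5)/10 = 500/10 = 50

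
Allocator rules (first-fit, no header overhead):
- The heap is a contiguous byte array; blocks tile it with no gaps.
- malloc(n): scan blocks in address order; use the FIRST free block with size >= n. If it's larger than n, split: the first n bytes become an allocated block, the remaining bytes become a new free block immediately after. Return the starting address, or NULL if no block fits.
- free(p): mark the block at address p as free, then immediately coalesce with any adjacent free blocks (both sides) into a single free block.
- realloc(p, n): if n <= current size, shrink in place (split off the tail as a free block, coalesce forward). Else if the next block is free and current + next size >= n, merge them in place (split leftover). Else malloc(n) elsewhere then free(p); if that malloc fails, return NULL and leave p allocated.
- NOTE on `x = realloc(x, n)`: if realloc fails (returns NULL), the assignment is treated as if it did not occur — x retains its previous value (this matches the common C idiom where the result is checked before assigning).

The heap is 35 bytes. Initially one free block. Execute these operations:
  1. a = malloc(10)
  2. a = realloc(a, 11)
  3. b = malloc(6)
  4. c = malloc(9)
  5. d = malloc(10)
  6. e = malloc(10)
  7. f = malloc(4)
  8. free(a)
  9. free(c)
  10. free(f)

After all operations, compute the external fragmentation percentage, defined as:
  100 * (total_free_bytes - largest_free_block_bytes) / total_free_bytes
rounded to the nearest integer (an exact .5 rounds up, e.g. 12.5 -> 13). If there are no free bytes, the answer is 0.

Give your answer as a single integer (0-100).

Answer: 38

Derivation:
Op 1: a = malloc(10) -> a = 0; heap: [0-9 ALLOC][10-34 FREE]
Op 2: a = realloc(a, 11) -> a = 0; heap: [0-10 ALLOC][11-34 FREE]
Op 3: b = malloc(6) -> b = 11; heap: [0-10 ALLOC][11-16 ALLOC][17-34 FREE]
Op 4: c = malloc(9) -> c = 17; heap: [0-10 ALLOC][11-16 ALLOC][17-25 ALLOC][26-34 FREE]
Op 5: d = malloc(10) -> d = NULL; heap: [0-10 ALLOC][11-16 ALLOC][17-25 ALLOC][26-34 FREE]
Op 6: e = malloc(10) -> e = NULL; heap: [0-10 ALLOC][11-16 ALLOC][17-25 ALLOC][26-34 FREE]
Op 7: f = malloc(4) -> f = 26; heap: [0-10 ALLOC][11-16 ALLOC][17-25 ALLOC][26-29 ALLOC][30-34 FREE]
Op 8: free(a) -> (freed a); heap: [0-10 FREE][11-16 ALLOC][17-25 ALLOC][26-29 ALLOC][30-34 FREE]
Op 9: free(c) -> (freed c); heap: [0-10 FREE][11-16 ALLOC][17-25 FREE][26-29 ALLOC][30-34 FREE]
Op 10: free(f) -> (freed f); heap: [0-10 FREE][11-16 ALLOC][17-34 FREE]
Free blocks: [11 18] total_free=29 largest=18 -> 100*(29-18)/29 = 1100/29 ≈ 37.931 -> rounds to 38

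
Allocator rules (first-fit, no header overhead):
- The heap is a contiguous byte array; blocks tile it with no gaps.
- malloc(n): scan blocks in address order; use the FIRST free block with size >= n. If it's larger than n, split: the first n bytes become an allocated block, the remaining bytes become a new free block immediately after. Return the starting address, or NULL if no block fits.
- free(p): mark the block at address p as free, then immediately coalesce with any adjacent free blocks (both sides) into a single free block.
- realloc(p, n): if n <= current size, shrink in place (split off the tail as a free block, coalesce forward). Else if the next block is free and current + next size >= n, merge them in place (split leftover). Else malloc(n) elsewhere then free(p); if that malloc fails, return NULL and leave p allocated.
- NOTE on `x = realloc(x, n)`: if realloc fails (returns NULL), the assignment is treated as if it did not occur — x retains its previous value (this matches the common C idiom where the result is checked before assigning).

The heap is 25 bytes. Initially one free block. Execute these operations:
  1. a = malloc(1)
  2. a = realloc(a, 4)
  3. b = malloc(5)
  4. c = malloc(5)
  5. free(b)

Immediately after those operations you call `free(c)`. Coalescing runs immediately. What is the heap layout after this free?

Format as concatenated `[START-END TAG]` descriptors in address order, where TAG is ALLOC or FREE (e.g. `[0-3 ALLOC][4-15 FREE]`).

Answer: [0-3 ALLOC][4-24 FREE]

Derivation:
Op 1: a = malloc(1) -> a = 0; heap: [0-0 ALLOC][1-24 FREE]
Op 2: a = realloc(a, 4) -> a = 0; heap: [0-3 ALLOC][4-24 FREE]
Op 3: b = malloc(5) -> b = 4; heap: [0-3 ALLOC][4-8 ALLOC][9-24 FREE]
Op 4: c = malloc(5) -> c = 9; heap: [0-3 ALLOC][4-8 ALLOC][9-13 ALLOC][14-24 FREE]
Op 5: free(b) -> (freed b); heap: [0-3 ALLOC][4-8 FREE][9-13 ALLOC][14-24 FREE]
free(c): c = 9 -> block [9-13 ALLOC]; mark free, coalesce with adjacent free neighbors -> [0-3 ALLOC][4-24 FREE]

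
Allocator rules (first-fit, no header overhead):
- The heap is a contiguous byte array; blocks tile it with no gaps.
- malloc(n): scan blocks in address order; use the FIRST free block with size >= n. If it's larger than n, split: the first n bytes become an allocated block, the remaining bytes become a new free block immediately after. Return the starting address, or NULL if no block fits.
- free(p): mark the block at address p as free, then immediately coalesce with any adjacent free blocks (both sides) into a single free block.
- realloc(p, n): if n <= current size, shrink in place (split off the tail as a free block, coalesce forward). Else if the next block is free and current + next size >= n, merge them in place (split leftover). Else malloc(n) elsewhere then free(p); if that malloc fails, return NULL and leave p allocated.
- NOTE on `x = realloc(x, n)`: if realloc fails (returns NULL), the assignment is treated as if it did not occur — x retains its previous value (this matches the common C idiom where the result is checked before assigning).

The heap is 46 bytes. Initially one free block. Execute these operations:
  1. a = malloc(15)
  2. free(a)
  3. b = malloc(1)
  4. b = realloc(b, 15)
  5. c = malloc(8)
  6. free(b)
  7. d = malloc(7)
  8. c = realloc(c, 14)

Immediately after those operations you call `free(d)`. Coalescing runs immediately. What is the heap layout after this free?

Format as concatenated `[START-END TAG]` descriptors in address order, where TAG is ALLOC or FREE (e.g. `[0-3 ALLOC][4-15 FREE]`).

Answer: [0-14 FREE][15-28 ALLOC][29-45 FREE]

Derivation:
Op 1: a = malloc(15) -> a = 0; heap: [0-14 ALLOC][15-45 FREE]
Op 2: free(a) -> (freed a); heap: [0-45 FREE]
Op 3: b = malloc(1) -> b = 0; heap: [0-0 ALLOC][1-45 FREE]
Op 4: b = realloc(b, 15) -> b = 0; heap: [0-14 ALLOC][15-45 FREE]
Op 5: c = malloc(8) -> c = 15; heap: [0-14 ALLOC][15-22 ALLOC][23-45 FREE]
Op 6: free(b) -> (freed b); heap: [0-14 FREE][15-22 ALLOC][23-45 FREE]
Op 7: d = malloc(7) -> d = 0; heap: [0-6 ALLOC][7-14 FREE][15-22 ALLOC][23-45 FREE]
Op 8: c = realloc(c, 14) -> c = 15; heap: [0-6 ALLOC][7-14 FREE][15-28 ALLOC][29-45 FREE]
free(d): d = 0 -> block [0-6 ALLOC]; mark free, coalesce with adjacent free neighbors -> [0-14 FREE][15-28 ALLOC][29-45 FREE]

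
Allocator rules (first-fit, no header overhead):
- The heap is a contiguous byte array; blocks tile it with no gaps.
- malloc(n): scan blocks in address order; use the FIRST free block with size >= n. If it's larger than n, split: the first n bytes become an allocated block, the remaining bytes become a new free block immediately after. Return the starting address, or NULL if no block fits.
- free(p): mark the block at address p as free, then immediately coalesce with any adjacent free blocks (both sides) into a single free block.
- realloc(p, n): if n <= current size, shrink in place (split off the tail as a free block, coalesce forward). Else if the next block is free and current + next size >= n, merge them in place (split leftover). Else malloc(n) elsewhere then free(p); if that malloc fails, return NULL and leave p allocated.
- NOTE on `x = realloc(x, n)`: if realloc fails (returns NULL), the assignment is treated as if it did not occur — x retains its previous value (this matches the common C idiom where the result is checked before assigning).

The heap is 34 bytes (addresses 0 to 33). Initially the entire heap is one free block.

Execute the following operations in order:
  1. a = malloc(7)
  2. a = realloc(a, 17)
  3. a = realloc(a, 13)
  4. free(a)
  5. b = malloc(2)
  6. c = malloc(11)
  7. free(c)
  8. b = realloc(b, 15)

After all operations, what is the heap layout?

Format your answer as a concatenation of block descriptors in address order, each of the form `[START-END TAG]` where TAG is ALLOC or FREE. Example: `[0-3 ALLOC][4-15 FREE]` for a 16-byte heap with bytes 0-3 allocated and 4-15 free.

Op 1: a = malloc(7) -> a = 0; heap: [0-6 ALLOC][7-33 FREE]
Op 2: a = realloc(a, 17) -> a = 0; heap: [0-16 ALLOC][17-33 FREE]
Op 3: a = realloc(a, 13) -> a = 0; heap: [0-12 ALLOC][13-33 FREE]
Op 4: free(a) -> (freed a); heap: [0-33 FREE]
Op 5: b = malloc(2) -> b = 0; heap: [0-1 ALLOC][2-33 FREE]
Op 6: c = malloc(11) -> c = 2; heap: [0-1 ALLOC][2-12 ALLOC][13-33 FREE]
Op 7: free(c) -> (freed c); heap: [0-1 ALLOC][2-33 FREE]
Op 8: b = realloc(b, 15) -> b = 0; heap: [0-14 ALLOC][15-33 FREE]

Answer: [0-14 ALLOC][15-33 FREE]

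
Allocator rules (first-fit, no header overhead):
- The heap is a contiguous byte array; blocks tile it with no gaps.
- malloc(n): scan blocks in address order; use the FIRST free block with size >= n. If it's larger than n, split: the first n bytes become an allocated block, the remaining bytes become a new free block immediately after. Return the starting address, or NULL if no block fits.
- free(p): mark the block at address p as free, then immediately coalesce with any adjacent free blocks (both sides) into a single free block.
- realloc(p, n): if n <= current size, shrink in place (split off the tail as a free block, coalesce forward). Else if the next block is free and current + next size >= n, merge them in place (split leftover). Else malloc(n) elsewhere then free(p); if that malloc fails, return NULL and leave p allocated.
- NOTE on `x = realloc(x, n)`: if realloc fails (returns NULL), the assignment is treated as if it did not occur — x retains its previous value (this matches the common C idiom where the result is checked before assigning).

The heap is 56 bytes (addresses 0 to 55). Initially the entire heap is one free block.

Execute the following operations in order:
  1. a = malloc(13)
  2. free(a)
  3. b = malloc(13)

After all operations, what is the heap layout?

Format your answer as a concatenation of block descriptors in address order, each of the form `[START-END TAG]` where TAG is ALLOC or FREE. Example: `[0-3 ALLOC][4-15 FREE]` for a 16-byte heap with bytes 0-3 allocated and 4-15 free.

Op 1: a = malloc(13) -> a = 0; heap: [0-12 ALLOC][13-55 FREE]
Op 2: free(a) -> (freed a); heap: [0-55 FREE]
Op 3: b = malloc(13) -> b = 0; heap: [0-12 ALLOC][13-55 FREE]

Answer: [0-12 ALLOC][13-55 FREE]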